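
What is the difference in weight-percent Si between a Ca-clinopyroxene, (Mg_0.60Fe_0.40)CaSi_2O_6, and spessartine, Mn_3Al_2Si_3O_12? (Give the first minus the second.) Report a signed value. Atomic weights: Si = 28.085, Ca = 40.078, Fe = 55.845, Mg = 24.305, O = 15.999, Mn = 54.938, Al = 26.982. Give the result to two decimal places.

First mineral: 56.170 g Si in 229.163 g formula = 24.51 wt% Si.
Second mineral: 84.255 g Si in 495.021 g formula = 17.02 wt% Si.
24.51% − 17.02% gives a difference of 7.49 percentage points.

7.49 percentage points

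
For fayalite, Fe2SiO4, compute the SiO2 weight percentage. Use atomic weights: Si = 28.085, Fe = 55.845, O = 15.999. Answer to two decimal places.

29.49 wt%

M(Fe2SiO4) = 203.771 g/mol; M(SiO2) = 60.083 g/mol.
Moles SiO2 per formula unit = 1 Si ÷ 1 = 1.0000.
SiO2 fraction = (1.0000 × 60.083) / 203.771 = 60.083/203.771 = 0.2949.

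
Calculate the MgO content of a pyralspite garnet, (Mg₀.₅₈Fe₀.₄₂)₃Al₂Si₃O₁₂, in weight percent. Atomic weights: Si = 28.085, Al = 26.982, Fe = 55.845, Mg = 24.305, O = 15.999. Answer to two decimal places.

15.84 wt%

M((Mg₀.₅₈Fe₀.₄₂)₃Al₂Si₃O₁₂) = 442.862 g/mol; M(MgO) = 40.304 g/mol.
Moles MgO per formula unit = 1.74 Mg ÷ 1 = 1.7400.
MgO fraction = (1.7400 × 40.304) / 442.862 = 70.129/442.862 = 0.1584.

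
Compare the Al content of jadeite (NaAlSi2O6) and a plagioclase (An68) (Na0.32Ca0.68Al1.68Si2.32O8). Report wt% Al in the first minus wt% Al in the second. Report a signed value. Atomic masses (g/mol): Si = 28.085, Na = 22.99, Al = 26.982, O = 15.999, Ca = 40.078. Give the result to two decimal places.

-3.25 percentage points

First mineral: 26.982 g Al in 202.136 g formula = 13.35 wt% Al.
Second mineral: 45.330 g Al in 273.089 g formula = 16.60 wt% Al.
13.35% − 16.60% gives a difference of -3.25 percentage points.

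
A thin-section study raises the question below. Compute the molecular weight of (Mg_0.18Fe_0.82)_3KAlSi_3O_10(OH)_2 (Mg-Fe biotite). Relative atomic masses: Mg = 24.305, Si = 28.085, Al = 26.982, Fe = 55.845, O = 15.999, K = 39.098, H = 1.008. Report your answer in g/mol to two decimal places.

494.84 g/mol

The formula mass is the sum 0.54*24.305 + 2.46*55.845 + 1*39.098 + 1*26.982 + 3*28.085 + 12*15.999 + 2*1.008.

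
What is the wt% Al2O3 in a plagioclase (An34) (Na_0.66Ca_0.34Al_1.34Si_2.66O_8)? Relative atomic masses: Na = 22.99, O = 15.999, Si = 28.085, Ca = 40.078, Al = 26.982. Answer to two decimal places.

Molar mass of Na_0.66Ca_0.34Al_1.34Si_2.66O_8 = 0.66*22.99 + 0.34*40.078 + 1.34*26.982 + 2.66*28.085 + 8*15.999 = 267.654 g/mol.
Each formula unit contains 1.34 Al, equivalent to 1.34/2 = 0.6700 mol Al2O3.
M(Al2O3) = 2×26.982 + 3×15.999 = 101.961 g/mol.
Mass of Al2O3 per formula unit = 0.6700 × 101.961 = 68.314 g.
Al2O3 wt% = 68.314 / 267.654 × 100 = 25.52%.

25.52 wt%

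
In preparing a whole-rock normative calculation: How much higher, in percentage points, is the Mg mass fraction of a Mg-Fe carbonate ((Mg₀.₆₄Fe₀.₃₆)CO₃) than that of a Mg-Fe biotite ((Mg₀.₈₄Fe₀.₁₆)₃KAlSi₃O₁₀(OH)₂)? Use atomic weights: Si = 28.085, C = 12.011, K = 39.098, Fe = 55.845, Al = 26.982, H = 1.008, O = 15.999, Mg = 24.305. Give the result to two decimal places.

2.09 percentage points

Mg in (Mg₀.₆₄Fe₀.₃₆)CO₃: molar mass 95.667 g/mol; 0.64×24.305 = 15.555 g → 16.26 wt%.
Mg in (Mg₀.₈₄Fe₀.₁₆)₃KAlSi₃O₁₀(OH)₂: molar mass 432.393 g/mol; 2.52×24.305 = 61.249 g → 14.17 wt%.
Difference = 16.26 − 14.17 = 2.09 percentage points.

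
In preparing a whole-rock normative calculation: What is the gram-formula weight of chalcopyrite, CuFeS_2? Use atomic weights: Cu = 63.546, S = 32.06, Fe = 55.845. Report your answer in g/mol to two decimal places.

M = 1·63.546 + 1·55.845 + 2·32.06

183.51 g/mol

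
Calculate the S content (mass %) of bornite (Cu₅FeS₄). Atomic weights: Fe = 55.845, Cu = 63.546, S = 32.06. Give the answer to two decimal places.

M(Cu₅FeS₄) = 501.815 g/mol.
S contributes 4 × 32.06 = 128.240 g per mole.
128.240/501.815 = 0.2556 → 25.56%.

25.56 mass %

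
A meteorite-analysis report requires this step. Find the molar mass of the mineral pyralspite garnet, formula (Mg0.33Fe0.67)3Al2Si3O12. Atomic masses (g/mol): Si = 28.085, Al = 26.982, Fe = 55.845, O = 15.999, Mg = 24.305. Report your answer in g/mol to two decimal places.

466.52 g/mol

The formula mass is the sum 0.99×24.305 + 2.01×55.845 + 2×26.982 + 3×28.085 + 12×15.999.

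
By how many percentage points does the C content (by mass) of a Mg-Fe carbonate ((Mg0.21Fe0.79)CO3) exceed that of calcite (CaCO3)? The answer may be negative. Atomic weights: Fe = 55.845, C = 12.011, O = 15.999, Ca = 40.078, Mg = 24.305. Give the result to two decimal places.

C in (Mg0.21Fe0.79)CO3: molar mass 109.230 g/mol; 1×12.011 = 12.011 g → 11.00 wt%.
C in CaCO3: molar mass 100.086 g/mol; 1×12.011 = 12.011 g → 12.00 wt%.
Difference = 11.00 − 12.00 = -1.00 percentage points.

-1.00 percentage points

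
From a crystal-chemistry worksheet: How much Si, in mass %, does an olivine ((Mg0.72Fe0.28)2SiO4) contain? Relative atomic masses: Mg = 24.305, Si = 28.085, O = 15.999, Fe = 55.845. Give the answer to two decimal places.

17.74 mass %

Molar mass of (Mg0.72Fe0.28)2SiO4: 1.44*24.305 + 0.56*55.845 + 1*28.085 + 4*15.999 = 158.353 g/mol.
Mass of Si per formula unit: 1 × 28.085 = 28.085 g.
Weight fraction Si = 28.085 / 158.353 = 0.1774.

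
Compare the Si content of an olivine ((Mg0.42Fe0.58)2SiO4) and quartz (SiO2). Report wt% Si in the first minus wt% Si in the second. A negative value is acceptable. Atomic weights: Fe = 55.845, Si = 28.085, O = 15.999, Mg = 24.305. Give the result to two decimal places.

First mineral: 28.085 g Si in 177.277 g formula = 15.84 wt% Si.
Second mineral: 28.085 g Si in 60.083 g formula = 46.74 wt% Si.
15.84% − 46.74% gives a difference of -30.90 percentage points.

-30.90 percentage points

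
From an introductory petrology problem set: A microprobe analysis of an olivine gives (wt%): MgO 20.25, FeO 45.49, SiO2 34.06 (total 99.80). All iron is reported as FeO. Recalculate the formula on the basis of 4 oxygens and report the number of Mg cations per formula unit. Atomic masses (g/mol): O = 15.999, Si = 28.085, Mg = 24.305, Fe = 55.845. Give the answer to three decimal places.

0.886 Mg apfu

MgO (M=40.304): mol = 0.50243; Mg = 0.50243, O = 0.50243.
FeO (M=71.844): mol = 0.63318; Fe = 0.63318, O = 0.63318.
SiO2 (M=60.083): mol = 0.56688; Si = 0.56688, O = 1.13376.
ΣO = 2.26937; factor = 4/ΣO = 1.76260.
Mg apfu = 0.50243 × 1.76260 = 0.886.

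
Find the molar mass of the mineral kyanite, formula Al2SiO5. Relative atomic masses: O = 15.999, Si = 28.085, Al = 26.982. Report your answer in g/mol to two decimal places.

M = 2×26.982 + 1×28.085 + 5×15.999

162.04 g/mol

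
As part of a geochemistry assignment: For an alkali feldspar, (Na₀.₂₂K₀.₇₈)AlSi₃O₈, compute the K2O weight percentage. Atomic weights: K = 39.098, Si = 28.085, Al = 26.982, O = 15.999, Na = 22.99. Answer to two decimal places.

M((Na₀.₂₂K₀.₇₈)AlSi₃O₈) = 274.783 g/mol; M(K2O) = 94.195 g/mol.
Moles K2O per formula unit = 0.78 K ÷ 2 = 0.3900.
K2O fraction = (0.3900 × 94.195) / 274.783 = 36.736/274.783 = 0.1337.

13.37 wt%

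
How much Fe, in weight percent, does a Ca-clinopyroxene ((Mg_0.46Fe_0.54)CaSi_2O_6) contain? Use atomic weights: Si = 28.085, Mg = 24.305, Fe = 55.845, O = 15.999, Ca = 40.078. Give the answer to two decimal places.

12.91 weight percent

M((Mg_0.46Fe_0.54)CaSi_2O_6) = 233.579 g/mol.
Fe contributes 0.54 × 55.845 = 30.156 g per mole.
30.156/233.579 = 0.1291 → 12.91%.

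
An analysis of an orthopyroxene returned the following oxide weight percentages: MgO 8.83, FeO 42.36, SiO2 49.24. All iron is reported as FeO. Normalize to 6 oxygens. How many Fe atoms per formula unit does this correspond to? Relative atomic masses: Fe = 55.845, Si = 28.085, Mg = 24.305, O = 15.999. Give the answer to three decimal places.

MgO: 8.83/40.304 = 0.21908 mol → 0.21908 mol Mg, 0.21908 mol O.
FeO: 42.36/71.844 = 0.58961 mol → 0.58961 mol Fe, 0.58961 mol O.
SiO2: 49.24/60.083 = 0.81953 mol → 0.81953 mol Si, 1.63906 mol O.
Total oxygen = 2.44775 mol. Normalization factor = 6/2.44775 = 2.45123.
Fe per 6 O = 0.58961 × 2.45123 = 1.445.

1.445 Fe apfu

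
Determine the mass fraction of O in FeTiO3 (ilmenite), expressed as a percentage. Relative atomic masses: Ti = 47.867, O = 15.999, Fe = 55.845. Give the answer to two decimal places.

31.64 mass %

M(FeTiO3) = 151.709 g/mol.
O contributes 3 × 15.999 = 47.997 g per mole.
47.997/151.709 = 0.3164 → 31.64%.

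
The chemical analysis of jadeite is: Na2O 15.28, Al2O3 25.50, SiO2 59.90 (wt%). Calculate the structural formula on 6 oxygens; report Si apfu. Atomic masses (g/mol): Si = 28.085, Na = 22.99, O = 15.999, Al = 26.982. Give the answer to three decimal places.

2.000 Si apfu

Na2O: 15.28/61.979 = 0.24654 mol → 0.49308 mol Na, 0.24654 mol O.
Al2O3: 25.50/101.961 = 0.25010 mol → 0.50020 mol Al, 0.75030 mol O.
SiO2: 59.90/60.083 = 0.99695 mol → 0.99695 mol Si, 1.99390 mol O.
Total oxygen = 2.99074 mol. Normalization factor = 6/2.99074 = 2.00619.
Si per 6 O = 0.99695 × 2.00619 = 2.000.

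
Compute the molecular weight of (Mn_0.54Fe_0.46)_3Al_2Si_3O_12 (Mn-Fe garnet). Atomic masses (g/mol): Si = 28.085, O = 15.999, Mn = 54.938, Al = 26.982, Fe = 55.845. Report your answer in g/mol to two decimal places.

Mn: 1.62 × 54.938 = 88.9996
Fe: 1.38 × 55.845 = 77.0661
Al: 2 × 26.982 = 53.9640
Si: 3 × 28.085 = 84.2550
O: 12 × 15.999 = 191.9880
Summing the contributions gives the formula mass.

496.27 g/mol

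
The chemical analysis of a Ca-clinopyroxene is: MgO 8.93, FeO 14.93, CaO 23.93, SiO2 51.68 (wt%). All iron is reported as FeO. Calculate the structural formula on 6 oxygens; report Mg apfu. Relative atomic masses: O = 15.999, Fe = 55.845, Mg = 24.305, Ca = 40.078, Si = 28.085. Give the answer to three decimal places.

0.516 Mg apfu

MgO (M=40.304): mol = 0.22157; Mg = 0.22157, O = 0.22157.
FeO (M=71.844): mol = 0.20781; Fe = 0.20781, O = 0.20781.
CaO (M=56.077): mol = 0.42673; Ca = 0.42673, O = 0.42673.
SiO2 (M=60.083): mol = 0.86014; Si = 0.86014, O = 1.72028.
ΣO = 2.57639; factor = 6/ΣO = 2.32884.
Mg apfu = 0.22157 × 2.32884 = 0.516.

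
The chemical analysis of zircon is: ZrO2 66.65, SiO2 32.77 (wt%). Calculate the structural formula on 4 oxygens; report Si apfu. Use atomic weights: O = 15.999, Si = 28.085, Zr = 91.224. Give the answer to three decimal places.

ZrO2: 66.65/123.222 = 0.54089 mol → 0.54089 mol Zr, 1.08178 mol O.
SiO2: 32.77/60.083 = 0.54541 mol → 0.54541 mol Si, 1.09082 mol O.
Total oxygen = 2.17260 mol. Normalization factor = 4/2.17260 = 1.84111.
Si per 4 O = 0.54541 × 1.84111 = 1.004.

1.004 Si apfu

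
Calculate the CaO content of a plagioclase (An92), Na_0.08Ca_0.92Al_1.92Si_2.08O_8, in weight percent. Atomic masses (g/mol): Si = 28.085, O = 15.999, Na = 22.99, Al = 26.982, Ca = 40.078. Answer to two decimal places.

Molar mass of Na_0.08Ca_0.92Al_1.92Si_2.08O_8 = 0.08*22.99 + 0.92*40.078 + 1.92*26.982 + 2.08*28.085 + 8*15.999 = 276.925 g/mol.
Each formula unit contains 0.92 Ca, equivalent to 0.92/1 = 0.9200 mol CaO.
M(CaO) = 1×40.078 + 1×15.999 = 56.077 g/mol.
Mass of CaO per formula unit = 0.9200 × 56.077 = 51.591 g.
CaO wt% = 51.591 / 276.925 × 100 = 18.63%.

18.63 wt%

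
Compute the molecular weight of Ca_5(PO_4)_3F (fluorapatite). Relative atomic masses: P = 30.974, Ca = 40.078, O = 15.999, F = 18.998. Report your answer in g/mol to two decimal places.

The formula mass is the sum 5(40.078) + 3(30.974) + 12(15.999) + 1(18.998).

504.30 g/mol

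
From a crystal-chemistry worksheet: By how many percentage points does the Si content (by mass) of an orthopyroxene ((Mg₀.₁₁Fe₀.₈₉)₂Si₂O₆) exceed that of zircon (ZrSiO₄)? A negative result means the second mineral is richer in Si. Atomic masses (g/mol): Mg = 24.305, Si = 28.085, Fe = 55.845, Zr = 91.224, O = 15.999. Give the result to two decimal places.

6.54 percentage points

First mineral: 56.170 g Si in 256.915 g formula = 21.86 wt% Si.
Second mineral: 28.085 g Si in 183.305 g formula = 15.32 wt% Si.
21.86% − 15.32% gives a difference of 6.54 percentage points.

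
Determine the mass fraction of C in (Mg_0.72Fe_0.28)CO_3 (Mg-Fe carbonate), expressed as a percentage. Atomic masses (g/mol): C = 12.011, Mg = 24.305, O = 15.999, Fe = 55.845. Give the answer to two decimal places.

M((Mg_0.72Fe_0.28)CO_3) = 93.144 g/mol.
C contributes 1 × 12.011 = 12.011 g per mole.
12.011/93.144 = 0.1290 → 12.90%.

12.90 mass %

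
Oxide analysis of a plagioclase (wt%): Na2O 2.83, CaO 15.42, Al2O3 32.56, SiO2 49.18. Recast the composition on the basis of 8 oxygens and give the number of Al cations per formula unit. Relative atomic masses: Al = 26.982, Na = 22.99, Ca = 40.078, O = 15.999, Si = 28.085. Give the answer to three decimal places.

Na2O (M=61.979): mol = 0.04566; Na = 0.09132, O = 0.04566.
CaO (M=56.077): mol = 0.27498; Ca = 0.27498, O = 0.27498.
Al2O3 (M=101.961): mol = 0.31934; Al = 0.63868, O = 0.95802.
SiO2 (M=60.083): mol = 0.81853; Si = 0.81853, O = 1.63706.
ΣO = 2.91572; factor = 8/ΣO = 2.74375.
Al apfu = 0.63868 × 2.74375 = 1.752.

1.752 Al apfu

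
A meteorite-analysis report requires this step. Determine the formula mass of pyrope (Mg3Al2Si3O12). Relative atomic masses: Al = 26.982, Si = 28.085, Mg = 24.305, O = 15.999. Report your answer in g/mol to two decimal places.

The formula mass is the sum 3×24.305 + 2×26.982 + 3×28.085 + 12×15.999.

403.12 g/mol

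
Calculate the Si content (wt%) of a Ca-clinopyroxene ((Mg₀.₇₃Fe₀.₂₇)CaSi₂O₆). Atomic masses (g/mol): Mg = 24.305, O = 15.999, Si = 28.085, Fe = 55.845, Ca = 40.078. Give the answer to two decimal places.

M((Mg₀.₇₃Fe₀.₂₇)CaSi₂O₆) = 225.063 g/mol.
Si contributes 2 × 28.085 = 56.170 g per mole.
56.170/225.063 = 0.2496 → 24.96%.

24.96 wt%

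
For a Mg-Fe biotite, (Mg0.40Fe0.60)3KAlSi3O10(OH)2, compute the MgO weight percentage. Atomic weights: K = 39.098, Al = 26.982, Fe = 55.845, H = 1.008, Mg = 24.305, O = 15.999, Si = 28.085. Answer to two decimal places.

Formula mass = 474.026 g/mol.
1.20 Mg → 1.2000 mol MgO per formula unit; M(MgO) = 40.304, so MgO mass = 48.365 g.
48.365/474.026 × 100 = 10.20 wt%.

10.20 wt%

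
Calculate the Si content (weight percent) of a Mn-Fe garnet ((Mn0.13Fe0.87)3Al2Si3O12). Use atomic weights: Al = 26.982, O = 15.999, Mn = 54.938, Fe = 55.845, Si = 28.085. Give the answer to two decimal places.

16.94 weight percent

M((Mn0.13Fe0.87)3Al2Si3O12) = 497.388 g/mol.
Si contributes 3 × 28.085 = 84.255 g per mole.
84.255/497.388 = 0.1694 → 16.94%.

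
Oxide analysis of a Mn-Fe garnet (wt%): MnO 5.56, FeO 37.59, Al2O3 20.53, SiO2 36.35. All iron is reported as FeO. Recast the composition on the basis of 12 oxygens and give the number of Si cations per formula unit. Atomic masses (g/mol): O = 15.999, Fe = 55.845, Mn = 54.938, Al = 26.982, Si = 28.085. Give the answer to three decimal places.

MnO (M=70.937): mol = 0.07838; Mn = 0.07838, O = 0.07838.
FeO (M=71.844): mol = 0.52322; Fe = 0.52322, O = 0.52322.
Al2O3 (M=101.961): mol = 0.20135; Al = 0.40270, O = 0.60405.
SiO2 (M=60.083): mol = 0.60500; Si = 0.60500, O = 1.21000.
ΣO = 2.41565; factor = 12/ΣO = 4.96761.
Si apfu = 0.60500 × 4.96761 = 3.005.

3.005 Si apfu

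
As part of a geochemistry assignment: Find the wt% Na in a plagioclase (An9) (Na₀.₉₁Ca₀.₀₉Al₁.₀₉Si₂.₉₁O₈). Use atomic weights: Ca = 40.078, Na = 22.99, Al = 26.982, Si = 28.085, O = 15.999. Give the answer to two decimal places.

Molar mass of Na₀.₉₁Ca₀.₀₉Al₁.₀₉Si₂.₉₁O₈: 0.91*22.99 + 0.09*40.078 + 1.09*26.982 + 2.91*28.085 + 8*15.999 = 263.658 g/mol.
Mass of Na per formula unit: 0.91 × 22.99 = 20.921 g.
Weight fraction Na = 20.921 / 263.658 = 0.0793.

7.93 mass %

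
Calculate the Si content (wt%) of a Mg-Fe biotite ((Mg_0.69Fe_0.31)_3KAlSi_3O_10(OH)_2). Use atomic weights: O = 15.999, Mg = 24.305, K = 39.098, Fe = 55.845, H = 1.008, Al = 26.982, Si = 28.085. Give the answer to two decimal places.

18.87 wt%

Molar mass of (Mg_0.69Fe_0.31)_3KAlSi_3O_10(OH)_2: 2.07·24.305 + 0.93·55.845 + 1·39.098 + 1·26.982 + 3·28.085 + 12·15.999 + 2·1.008 = 446.586 g/mol.
Mass of Si per formula unit: 3 × 28.085 = 84.255 g.
Weight fraction Si = 84.255 / 446.586 = 0.1887.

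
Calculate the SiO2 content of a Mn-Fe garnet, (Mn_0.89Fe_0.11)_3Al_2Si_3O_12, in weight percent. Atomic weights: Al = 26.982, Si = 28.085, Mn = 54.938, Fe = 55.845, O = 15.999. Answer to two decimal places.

Formula mass = 495.320 g/mol.
3 Si → 3.0000 mol SiO2 per formula unit; M(SiO2) = 60.083, so SiO2 mass = 180.249 g.
180.249/495.320 × 100 = 36.39 wt%.

36.39 wt%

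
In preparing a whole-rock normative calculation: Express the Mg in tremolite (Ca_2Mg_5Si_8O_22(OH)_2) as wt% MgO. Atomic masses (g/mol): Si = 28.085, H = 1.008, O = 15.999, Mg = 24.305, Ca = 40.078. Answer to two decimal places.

24.81 wt%

M(Ca_2Mg_5Si_8O_22(OH)_2) = 812.353 g/mol; M(MgO) = 40.304 g/mol.
Moles MgO per formula unit = 5 Mg ÷ 1 = 5.0000.
MgO fraction = (5.0000 × 40.304) / 812.353 = 201.520/812.353 = 0.2481.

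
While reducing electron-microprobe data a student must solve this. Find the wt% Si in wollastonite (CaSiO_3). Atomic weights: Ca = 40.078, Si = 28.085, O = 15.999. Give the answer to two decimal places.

24.18 wt%

M(CaSiO_3) = 116.160 g/mol.
Si contributes 1 × 28.085 = 28.085 g per mole.
28.085/116.160 = 0.2418 → 24.18%.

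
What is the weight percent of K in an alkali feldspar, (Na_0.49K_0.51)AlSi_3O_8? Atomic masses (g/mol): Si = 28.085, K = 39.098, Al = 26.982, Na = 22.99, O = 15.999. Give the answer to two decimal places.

7.37 wt%

Molar mass of (Na_0.49K_0.51)AlSi_3O_8: 0.49×22.99 + 0.51×39.098 + 1×26.982 + 3×28.085 + 8×15.999 = 270.434 g/mol.
Mass of K per formula unit: 0.51 × 39.098 = 19.940 g.
Weight fraction K = 19.940 / 270.434 = 0.0737.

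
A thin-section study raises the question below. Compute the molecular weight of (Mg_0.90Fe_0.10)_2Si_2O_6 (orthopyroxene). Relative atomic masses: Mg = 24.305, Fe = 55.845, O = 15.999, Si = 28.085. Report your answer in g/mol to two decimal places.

Mg: 1.80 × 24.305 = 43.7490
Fe: 0.20 × 55.845 = 11.1690
Si: 2 × 28.085 = 56.1700
O: 6 × 15.999 = 95.9940
Summing the contributions gives the formula mass.

207.08 g/mol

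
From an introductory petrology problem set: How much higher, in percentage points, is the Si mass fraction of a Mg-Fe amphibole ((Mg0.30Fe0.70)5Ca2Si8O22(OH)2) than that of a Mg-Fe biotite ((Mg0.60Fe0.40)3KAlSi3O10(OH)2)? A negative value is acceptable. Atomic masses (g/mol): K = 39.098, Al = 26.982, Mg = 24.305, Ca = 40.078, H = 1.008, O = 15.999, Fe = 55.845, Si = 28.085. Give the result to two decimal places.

Si in (Mg0.30Fe0.70)5Ca2Si8O22(OH)2: molar mass 922.743 g/mol; 8×28.085 = 224.680 g → 24.35 wt%.
Si in (Mg0.60Fe0.40)3KAlSi3O10(OH)2: molar mass 455.102 g/mol; 3×28.085 = 84.255 g → 18.51 wt%.
Difference = 24.35 − 18.51 = 5.84 percentage points.

5.84 percentage points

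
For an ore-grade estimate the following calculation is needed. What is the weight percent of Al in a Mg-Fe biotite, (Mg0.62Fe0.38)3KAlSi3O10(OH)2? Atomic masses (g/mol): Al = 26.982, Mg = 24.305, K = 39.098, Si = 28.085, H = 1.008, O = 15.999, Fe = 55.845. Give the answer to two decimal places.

5.95 mass %

Formula mass = 1.86·24.305 + 1.14·55.845 + 1·39.098 + 1·26.982 + 3·28.085 + 12·15.999 + 2·1.008 = 453.210 g/mol, of which 26.982 g is Al.
So Al makes up 26.982/453.210 = 0.0595 of the mass, i.e. 5.95%.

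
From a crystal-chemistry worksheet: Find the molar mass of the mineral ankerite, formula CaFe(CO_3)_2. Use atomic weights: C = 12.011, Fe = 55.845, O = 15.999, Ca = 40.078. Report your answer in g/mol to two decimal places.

The formula mass is the sum 1*40.078 + 1*55.845 + 2*12.011 + 6*15.999.

215.94 g/mol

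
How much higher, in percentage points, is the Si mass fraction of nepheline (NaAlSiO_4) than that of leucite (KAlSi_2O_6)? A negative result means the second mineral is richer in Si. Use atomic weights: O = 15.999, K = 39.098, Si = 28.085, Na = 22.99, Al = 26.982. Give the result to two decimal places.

Si in NaAlSiO_4: molar mass 142.053 g/mol; 1×28.085 = 28.085 g → 19.77 wt%.
Si in KAlSi_2O_6: molar mass 218.244 g/mol; 2×28.085 = 56.170 g → 25.74 wt%.
Difference = 19.77 − 25.74 = -5.97 percentage points.

-5.97 percentage points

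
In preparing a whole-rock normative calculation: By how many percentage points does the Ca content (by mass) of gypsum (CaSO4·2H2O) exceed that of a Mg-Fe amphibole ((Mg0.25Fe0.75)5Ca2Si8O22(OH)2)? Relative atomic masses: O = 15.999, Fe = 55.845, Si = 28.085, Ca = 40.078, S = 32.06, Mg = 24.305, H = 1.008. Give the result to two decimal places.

14.67 percentage points

First mineral: 40.078 g Ca in 172.164 g formula = 23.28 wt% Ca.
Second mineral: 80.156 g Ca in 930.628 g formula = 8.61 wt% Ca.
23.28% − 8.61% gives a difference of 14.67 percentage points.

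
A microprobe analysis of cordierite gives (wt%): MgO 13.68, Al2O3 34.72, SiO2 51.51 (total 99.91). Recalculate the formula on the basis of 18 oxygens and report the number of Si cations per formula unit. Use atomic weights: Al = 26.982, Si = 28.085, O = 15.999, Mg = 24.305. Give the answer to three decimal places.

13.68 wt% MgO ÷ 40.304 g/mol = 0.33942 mol, giving 0.33942 Mg and 0.33942 O.
34.72 wt% Al2O3 ÷ 101.961 g/mol = 0.34052 mol, giving 0.68104 Al and 1.02156 O.
51.51 wt% SiO2 ÷ 60.083 g/mol = 0.85731 mol, giving 0.85731 Si and 1.71462 O.
Oxygen sums to 3.07560; scaling by 18/3.07560 = 5.85252 puts the formula on 18 O.
Si: 0.85731 × 5.85252 = 5.017 atoms per formula unit.

5.017 Si apfu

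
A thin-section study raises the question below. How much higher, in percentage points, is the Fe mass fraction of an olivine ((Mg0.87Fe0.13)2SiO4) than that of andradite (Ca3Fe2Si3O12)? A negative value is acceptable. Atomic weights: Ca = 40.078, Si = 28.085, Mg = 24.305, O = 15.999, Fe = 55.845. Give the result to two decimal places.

-12.23 percentage points

M((Mg0.87Fe0.13)2SiO4) = 148.891 g/mol, so wt% Fe = 14.520/148.891 × 100 = 9.75%.
M(Ca3Fe2Si3O12) = 508.167 g/mol, so wt% Fe = 111.690/508.167 × 100 = 21.98%.
9.75 − 21.98 = -12.23 pp.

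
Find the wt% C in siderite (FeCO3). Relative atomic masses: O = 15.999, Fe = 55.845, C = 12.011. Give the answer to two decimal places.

10.37 mass %

Molar mass of FeCO3: 1×55.845 + 1×12.011 + 3×15.999 = 115.853 g/mol.
Mass of C per formula unit: 1 × 12.011 = 12.011 g.
Weight fraction C = 12.011 / 115.853 = 0.1037.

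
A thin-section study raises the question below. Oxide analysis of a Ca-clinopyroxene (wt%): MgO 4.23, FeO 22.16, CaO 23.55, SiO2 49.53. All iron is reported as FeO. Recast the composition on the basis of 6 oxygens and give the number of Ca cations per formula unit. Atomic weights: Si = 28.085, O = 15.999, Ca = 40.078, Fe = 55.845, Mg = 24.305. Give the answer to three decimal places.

MgO (M=40.304): mol = 0.10495; Mg = 0.10495, O = 0.10495.
FeO (M=71.844): mol = 0.30845; Fe = 0.30845, O = 0.30845.
CaO (M=56.077): mol = 0.41996; Ca = 0.41996, O = 0.41996.
SiO2 (M=60.083): mol = 0.82436; Si = 0.82436, O = 1.64872.
ΣO = 2.48208; factor = 6/ΣO = 2.41733.
Ca apfu = 0.41996 × 2.41733 = 1.015.

1.015 Ca apfu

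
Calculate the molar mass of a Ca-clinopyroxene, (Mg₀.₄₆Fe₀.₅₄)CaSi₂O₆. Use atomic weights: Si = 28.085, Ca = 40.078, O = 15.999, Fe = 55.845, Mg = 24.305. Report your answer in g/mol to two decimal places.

The formula mass is the sum 0.46*24.305 + 0.54*55.845 + 1*40.078 + 2*28.085 + 6*15.999.

233.58 g/mol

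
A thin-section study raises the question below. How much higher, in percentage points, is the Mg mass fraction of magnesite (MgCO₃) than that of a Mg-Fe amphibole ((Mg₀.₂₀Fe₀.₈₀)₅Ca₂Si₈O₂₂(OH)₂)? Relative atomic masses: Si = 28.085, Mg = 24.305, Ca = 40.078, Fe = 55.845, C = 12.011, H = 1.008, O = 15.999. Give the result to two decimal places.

26.24 percentage points

First mineral: 24.305 g Mg in 84.313 g formula = 28.83 wt% Mg.
Second mineral: 24.305 g Mg in 938.513 g formula = 2.59 wt% Mg.
28.83% − 2.59% gives a difference of 26.24 percentage points.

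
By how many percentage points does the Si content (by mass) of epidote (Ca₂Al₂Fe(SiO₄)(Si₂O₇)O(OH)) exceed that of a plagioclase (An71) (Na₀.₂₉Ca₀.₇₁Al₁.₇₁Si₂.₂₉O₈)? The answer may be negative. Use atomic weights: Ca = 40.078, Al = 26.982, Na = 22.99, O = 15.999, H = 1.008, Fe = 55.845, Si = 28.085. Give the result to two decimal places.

-6.07 percentage points

First mineral: 84.255 g Si in 483.215 g formula = 17.44 wt% Si.
Second mineral: 64.315 g Si in 273.568 g formula = 23.51 wt% Si.
17.44% − 23.51% gives a difference of -6.07 percentage points.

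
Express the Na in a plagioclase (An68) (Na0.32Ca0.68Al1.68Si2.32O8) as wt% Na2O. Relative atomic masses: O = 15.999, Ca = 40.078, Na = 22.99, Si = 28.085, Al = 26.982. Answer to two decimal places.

3.63 wt%

M(Na0.32Ca0.68Al1.68Si2.32O8) = 273.089 g/mol; M(Na2O) = 61.979 g/mol.
Moles Na2O per formula unit = 0.32 Na ÷ 2 = 0.1600.
Na2O fraction = (0.1600 × 61.979) / 273.089 = 9.917/273.089 = 0.0363.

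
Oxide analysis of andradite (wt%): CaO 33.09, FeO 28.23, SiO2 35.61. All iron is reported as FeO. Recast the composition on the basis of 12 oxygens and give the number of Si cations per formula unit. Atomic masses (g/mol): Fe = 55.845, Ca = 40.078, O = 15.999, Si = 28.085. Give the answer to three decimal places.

3.280 Si apfu

CaO: 33.09/56.077 = 0.59008 mol → 0.59008 mol Ca, 0.59008 mol O.
FeO: 28.23/71.844 = 0.39293 mol → 0.39293 mol Fe, 0.39293 mol O.
SiO2: 35.61/60.083 = 0.59268 mol → 0.59268 mol Si, 1.18536 mol O.
Total oxygen = 2.16837 mol. Normalization factor = 12/2.16837 = 5.53411.
Si per 12 O = 0.59268 × 5.53411 = 3.280.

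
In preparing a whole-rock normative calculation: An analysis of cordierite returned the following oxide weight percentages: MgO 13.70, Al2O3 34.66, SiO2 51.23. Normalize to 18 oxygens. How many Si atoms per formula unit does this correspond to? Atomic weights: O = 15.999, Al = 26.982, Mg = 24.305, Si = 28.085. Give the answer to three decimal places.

5.007 Si apfu

MgO: 13.70/40.304 = 0.33992 mol → 0.33992 mol Mg, 0.33992 mol O.
Al2O3: 34.66/101.961 = 0.33993 mol → 0.67986 mol Al, 1.01979 mol O.
SiO2: 51.23/60.083 = 0.85265 mol → 0.85265 mol Si, 1.70530 mol O.
Total oxygen = 3.06501 mol. Normalization factor = 18/3.06501 = 5.87274.
Si per 18 O = 0.85265 × 5.87274 = 5.007.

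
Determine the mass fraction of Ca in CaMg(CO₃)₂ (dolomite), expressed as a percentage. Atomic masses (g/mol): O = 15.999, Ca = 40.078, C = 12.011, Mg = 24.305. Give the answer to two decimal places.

21.73 wt%

Formula mass = 1·40.078 + 1·24.305 + 2·12.011 + 6·15.999 = 184.399 g/mol, of which 40.078 g is Ca.
So Ca makes up 40.078/184.399 = 0.2173 of the mass, i.e. 21.73%.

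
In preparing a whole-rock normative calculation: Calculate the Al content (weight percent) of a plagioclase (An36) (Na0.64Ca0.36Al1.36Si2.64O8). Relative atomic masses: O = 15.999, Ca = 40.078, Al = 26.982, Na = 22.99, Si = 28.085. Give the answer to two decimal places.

13.69 weight percent

Molar mass of Na0.64Ca0.36Al1.36Si2.64O8: 0.64×22.99 + 0.36×40.078 + 1.36×26.982 + 2.64×28.085 + 8×15.999 = 267.974 g/mol.
Mass of Al per formula unit: 1.36 × 26.982 = 36.696 g.
Weight fraction Al = 36.696 / 267.974 = 0.1369.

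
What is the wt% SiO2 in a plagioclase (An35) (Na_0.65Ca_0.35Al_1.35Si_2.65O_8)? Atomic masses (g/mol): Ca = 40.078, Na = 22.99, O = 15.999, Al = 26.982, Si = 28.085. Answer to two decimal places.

59.45 wt%

Formula mass = 267.814 g/mol.
2.65 Si → 2.6500 mol SiO2 per formula unit; M(SiO2) = 60.083, so SiO2 mass = 159.220 g.
159.220/267.814 × 100 = 59.45 wt%.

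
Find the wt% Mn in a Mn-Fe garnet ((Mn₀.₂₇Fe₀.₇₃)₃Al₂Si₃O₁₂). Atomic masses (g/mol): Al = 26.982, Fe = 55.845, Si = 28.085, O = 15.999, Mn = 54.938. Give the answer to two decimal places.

8.95 mass %

Formula mass = 0.81·54.938 + 2.19·55.845 + 2·26.982 + 3·28.085 + 12·15.999 = 497.007 g/mol, of which 44.500 g is Mn.
So Mn makes up 44.500/497.007 = 0.0895 of the mass, i.e. 8.95%.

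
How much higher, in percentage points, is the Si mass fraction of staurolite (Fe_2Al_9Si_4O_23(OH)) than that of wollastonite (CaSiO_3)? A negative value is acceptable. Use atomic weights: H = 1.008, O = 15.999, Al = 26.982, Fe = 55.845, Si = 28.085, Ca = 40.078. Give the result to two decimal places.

M(Fe_2Al_9Si_4O_23(OH)) = 851.852 g/mol, so wt% Si = 112.340/851.852 × 100 = 13.19%.
M(CaSiO_3) = 116.160 g/mol, so wt% Si = 28.085/116.160 × 100 = 24.18%.
13.19 − 24.18 = -10.99 pp.

-10.99 percentage points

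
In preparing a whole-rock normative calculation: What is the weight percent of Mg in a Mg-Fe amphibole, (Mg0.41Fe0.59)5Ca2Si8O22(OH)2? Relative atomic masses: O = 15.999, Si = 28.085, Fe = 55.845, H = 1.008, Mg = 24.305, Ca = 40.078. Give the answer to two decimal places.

5.50 weight percent

Formula mass = 2.05·24.305 + 2.95·55.845 + 2·40.078 + 8·28.085 + 24·15.999 + 2·1.008 = 905.396 g/mol, of which 49.825 g is Mg.
So Mg makes up 49.825/905.396 = 0.0550 of the mass, i.e. 5.50%.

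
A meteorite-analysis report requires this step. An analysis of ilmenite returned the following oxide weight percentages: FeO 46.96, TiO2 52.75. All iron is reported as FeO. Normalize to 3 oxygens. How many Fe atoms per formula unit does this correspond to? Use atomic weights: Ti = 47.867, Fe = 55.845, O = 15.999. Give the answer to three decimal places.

0.993 Fe apfu

FeO (M=71.844): mol = 0.65364; Fe = 0.65364, O = 0.65364.
TiO2 (M=79.865): mol = 0.66049; Ti = 0.66049, O = 1.32098.
ΣO = 1.97462; factor = 3/ΣO = 1.51928.
Fe apfu = 0.65364 × 1.51928 = 0.993.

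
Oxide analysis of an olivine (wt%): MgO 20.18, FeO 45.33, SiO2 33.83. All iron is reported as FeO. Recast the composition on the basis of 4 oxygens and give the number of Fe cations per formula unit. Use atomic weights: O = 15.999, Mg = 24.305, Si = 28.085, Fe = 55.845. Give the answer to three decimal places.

1.118 Fe apfu

20.18 wt% MgO ÷ 40.304 g/mol = 0.50069 mol, giving 0.50069 Mg and 0.50069 O.
45.33 wt% FeO ÷ 71.844 g/mol = 0.63095 mol, giving 0.63095 Fe and 0.63095 O.
33.83 wt% SiO2 ÷ 60.083 g/mol = 0.56305 mol, giving 0.56305 Si and 1.12610 O.
Oxygen sums to 2.25774; scaling by 4/2.25774 = 1.77168 puts the formula on 4 O.
Fe: 0.63095 × 1.77168 = 1.118 atoms per formula unit.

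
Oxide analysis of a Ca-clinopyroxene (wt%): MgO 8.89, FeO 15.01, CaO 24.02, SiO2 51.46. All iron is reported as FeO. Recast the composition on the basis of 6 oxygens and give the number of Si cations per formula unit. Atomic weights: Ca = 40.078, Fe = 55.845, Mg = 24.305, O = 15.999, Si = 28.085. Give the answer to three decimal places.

1.999 Si apfu

MgO (M=40.304): mol = 0.22057; Mg = 0.22057, O = 0.22057.
FeO (M=71.844): mol = 0.20892; Fe = 0.20892, O = 0.20892.
CaO (M=56.077): mol = 0.42834; Ca = 0.42834, O = 0.42834.
SiO2 (M=60.083): mol = 0.85648; Si = 0.85648, O = 1.71296.
ΣO = 2.57079; factor = 6/ΣO = 2.33391.
Si apfu = 0.85648 × 2.33391 = 1.999.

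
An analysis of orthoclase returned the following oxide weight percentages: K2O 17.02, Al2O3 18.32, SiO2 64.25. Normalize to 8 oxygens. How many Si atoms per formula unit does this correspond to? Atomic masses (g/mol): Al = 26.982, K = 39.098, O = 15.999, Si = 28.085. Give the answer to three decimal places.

2.993 Si apfu

17.02 wt% K2O ÷ 94.195 g/mol = 0.18069 mol, giving 0.36138 K and 0.18069 O.
18.32 wt% Al2O3 ÷ 101.961 g/mol = 0.17968 mol, giving 0.35936 Al and 0.53904 O.
64.25 wt% SiO2 ÷ 60.083 g/mol = 1.06935 mol, giving 1.06935 Si and 2.13870 O.
Oxygen sums to 2.85843; scaling by 8/2.85843 = 2.79874 puts the formula on 8 O.
Si: 1.06935 × 2.79874 = 2.993 atoms per formula unit.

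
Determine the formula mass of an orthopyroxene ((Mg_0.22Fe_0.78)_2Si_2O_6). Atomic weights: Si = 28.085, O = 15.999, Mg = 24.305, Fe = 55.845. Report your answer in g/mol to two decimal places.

Mg: 0.44 × 24.305 = 10.6942
Fe: 1.56 × 55.845 = 87.1182
Si: 2 × 28.085 = 56.1700
O: 6 × 15.999 = 95.9940
Summing the contributions gives the formula mass.

249.98 g/mol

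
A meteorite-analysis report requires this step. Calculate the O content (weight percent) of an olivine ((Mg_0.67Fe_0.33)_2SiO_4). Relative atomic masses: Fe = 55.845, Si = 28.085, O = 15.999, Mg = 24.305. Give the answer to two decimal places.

Formula mass = 1.34×24.305 + 0.66×55.845 + 1×28.085 + 4×15.999 = 161.507 g/mol, of which 63.996 g is O.
So O makes up 63.996/161.507 = 0.3962 of the mass, i.e. 39.62%.

39.62 weight percent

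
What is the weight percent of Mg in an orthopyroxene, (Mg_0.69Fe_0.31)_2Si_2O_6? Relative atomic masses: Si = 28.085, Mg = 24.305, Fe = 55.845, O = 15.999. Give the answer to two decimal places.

15.22 weight percent

M((Mg_0.69Fe_0.31)_2Si_2O_6) = 220.329 g/mol.
Mg contributes 1.38 × 24.305 = 33.541 g per mole.
33.541/220.329 = 0.1522 → 15.22%.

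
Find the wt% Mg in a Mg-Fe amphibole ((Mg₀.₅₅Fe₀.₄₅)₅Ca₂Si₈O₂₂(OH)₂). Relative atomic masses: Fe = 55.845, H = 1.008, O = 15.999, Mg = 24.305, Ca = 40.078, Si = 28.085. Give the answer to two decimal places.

Molar mass of (Mg₀.₅₅Fe₀.₄₅)₅Ca₂Si₈O₂₂(OH)₂: 2.75·24.305 + 2.25·55.845 + 2·40.078 + 8·28.085 + 24·15.999 + 2·1.008 = 883.318 g/mol.
Mass of Mg per formula unit: 2.75 × 24.305 = 66.839 g.
Weight fraction Mg = 66.839 / 883.318 = 0.0757.

7.57 weight percent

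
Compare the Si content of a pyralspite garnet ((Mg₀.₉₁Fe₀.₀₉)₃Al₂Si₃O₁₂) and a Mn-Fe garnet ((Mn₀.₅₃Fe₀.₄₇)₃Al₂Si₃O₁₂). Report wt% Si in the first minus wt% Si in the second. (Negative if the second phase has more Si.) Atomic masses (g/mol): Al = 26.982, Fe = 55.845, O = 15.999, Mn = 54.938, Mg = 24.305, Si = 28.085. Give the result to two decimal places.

3.49 percentage points

M((Mg₀.₉₁Fe₀.₀₉)₃Al₂Si₃O₁₂) = 411.638 g/mol, so wt% Si = 84.255/411.638 × 100 = 20.47%.
M((Mn₀.₅₃Fe₀.₄₇)₃Al₂Si₃O₁₂) = 496.300 g/mol, so wt% Si = 84.255/496.300 × 100 = 16.98%.
20.47 − 16.98 = 3.49 pp.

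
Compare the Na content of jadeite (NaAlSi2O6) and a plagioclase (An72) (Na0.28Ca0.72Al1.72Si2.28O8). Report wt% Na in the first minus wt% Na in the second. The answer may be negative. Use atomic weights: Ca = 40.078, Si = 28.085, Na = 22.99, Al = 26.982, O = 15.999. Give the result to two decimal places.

First mineral: 22.990 g Na in 202.136 g formula = 11.37 wt% Na.
Second mineral: 6.437 g Na in 273.728 g formula = 2.35 wt% Na.
11.37% − 2.35% gives a difference of 9.02 percentage points.

9.02 percentage points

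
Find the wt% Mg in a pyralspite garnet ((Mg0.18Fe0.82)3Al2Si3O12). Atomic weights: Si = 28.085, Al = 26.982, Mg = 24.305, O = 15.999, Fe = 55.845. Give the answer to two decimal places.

M((Mg0.18Fe0.82)3Al2Si3O12) = 480.710 g/mol.
Mg contributes 0.54 × 24.305 = 13.125 g per mole.
13.125/480.710 = 0.0273 → 2.73%.

2.73 mass %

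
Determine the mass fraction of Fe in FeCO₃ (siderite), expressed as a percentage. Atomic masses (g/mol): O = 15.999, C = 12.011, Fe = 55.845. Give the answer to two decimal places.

Formula mass = 1*55.845 + 1*12.011 + 3*15.999 = 115.853 g/mol, of which 55.845 g is Fe.
So Fe makes up 55.845/115.853 = 0.4820 of the mass, i.e. 48.20%.

48.20 weight percent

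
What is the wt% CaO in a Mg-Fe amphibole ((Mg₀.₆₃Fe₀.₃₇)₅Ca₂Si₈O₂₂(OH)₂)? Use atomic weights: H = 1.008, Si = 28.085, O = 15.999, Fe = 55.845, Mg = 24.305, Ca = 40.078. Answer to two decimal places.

M((Mg₀.₆₃Fe₀.₃₇)₅Ca₂Si₈O₂₂(OH)₂) = 870.702 g/mol; M(CaO) = 56.077 g/mol.
Moles CaO per formula unit = 2 Ca ÷ 1 = 2.0000.
CaO fraction = (2.0000 × 56.077) / 870.702 = 112.154/870.702 = 0.1288.

12.88 wt%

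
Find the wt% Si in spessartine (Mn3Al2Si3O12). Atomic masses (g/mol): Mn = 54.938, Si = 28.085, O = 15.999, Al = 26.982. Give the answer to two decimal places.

Formula mass = 3×54.938 + 2×26.982 + 3×28.085 + 12×15.999 = 495.021 g/mol, of which 84.255 g is Si.
So Si makes up 84.255/495.021 = 0.1702 of the mass, i.e. 17.02%.

17.02 wt%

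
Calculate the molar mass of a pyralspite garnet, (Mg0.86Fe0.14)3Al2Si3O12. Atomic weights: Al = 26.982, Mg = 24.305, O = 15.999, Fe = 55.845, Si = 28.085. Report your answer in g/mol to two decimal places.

416.37 g/mol

The formula mass is the sum 2.58×24.305 + 0.42×55.845 + 2×26.982 + 3×28.085 + 12×15.999.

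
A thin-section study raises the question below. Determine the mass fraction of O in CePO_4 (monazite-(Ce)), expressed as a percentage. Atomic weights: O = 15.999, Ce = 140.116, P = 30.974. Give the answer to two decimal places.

27.22 wt%

Molar mass of CePO_4: 1·140.116 + 1·30.974 + 4·15.999 = 235.086 g/mol.
Mass of O per formula unit: 4 × 15.999 = 63.996 g.
Weight fraction O = 63.996 / 235.086 = 0.2722.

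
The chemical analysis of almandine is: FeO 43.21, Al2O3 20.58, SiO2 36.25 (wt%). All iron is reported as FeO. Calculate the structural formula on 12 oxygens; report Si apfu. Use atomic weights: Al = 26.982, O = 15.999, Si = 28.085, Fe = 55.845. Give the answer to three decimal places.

FeO (M=71.844): mol = 0.60144; Fe = 0.60144, O = 0.60144.
Al2O3 (M=101.961): mol = 0.20184; Al = 0.40368, O = 0.60552.
SiO2 (M=60.083): mol = 0.60333; Si = 0.60333, O = 1.20666.
ΣO = 2.41362; factor = 12/ΣO = 4.97179.
Si apfu = 0.60333 × 4.97179 = 3.000.

3.000 Si apfu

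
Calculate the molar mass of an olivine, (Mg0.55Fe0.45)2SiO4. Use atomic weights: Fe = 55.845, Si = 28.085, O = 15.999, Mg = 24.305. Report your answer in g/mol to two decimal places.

The formula mass is the sum 1.10×24.305 + 0.90×55.845 + 1×28.085 + 4×15.999.

169.08 g/mol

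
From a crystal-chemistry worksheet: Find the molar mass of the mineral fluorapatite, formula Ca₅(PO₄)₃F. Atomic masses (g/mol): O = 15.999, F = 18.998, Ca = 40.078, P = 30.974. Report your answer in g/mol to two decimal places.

504.30 g/mol

M = 5·40.078 + 3·30.974 + 12·15.999 + 1·18.998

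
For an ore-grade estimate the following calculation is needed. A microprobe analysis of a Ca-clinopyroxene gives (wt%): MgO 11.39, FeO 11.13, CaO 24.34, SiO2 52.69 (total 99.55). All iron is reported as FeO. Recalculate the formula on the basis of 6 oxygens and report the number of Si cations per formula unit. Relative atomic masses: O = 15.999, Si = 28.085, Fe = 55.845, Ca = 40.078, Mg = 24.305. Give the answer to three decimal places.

11.39 wt% MgO ÷ 40.304 g/mol = 0.28260 mol, giving 0.28260 Mg and 0.28260 O.
11.13 wt% FeO ÷ 71.844 g/mol = 0.15492 mol, giving 0.15492 Fe and 0.15492 O.
24.34 wt% CaO ÷ 56.077 g/mol = 0.43405 mol, giving 0.43405 Ca and 0.43405 O.
52.69 wt% SiO2 ÷ 60.083 g/mol = 0.87695 mol, giving 0.87695 Si and 1.75390 O.
Oxygen sums to 2.62547; scaling by 6/2.62547 = 2.28531 puts the formula on 6 O.
Si: 0.87695 × 2.28531 = 2.004 atoms per formula unit.

2.004 Si apfu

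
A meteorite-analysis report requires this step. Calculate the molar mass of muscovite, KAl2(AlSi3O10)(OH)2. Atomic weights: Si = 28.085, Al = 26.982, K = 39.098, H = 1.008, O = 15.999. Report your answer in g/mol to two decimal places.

The formula mass is the sum 1·39.098 + 3·26.982 + 3·28.085 + 12·15.999 + 2·1.008.

398.30 g/mol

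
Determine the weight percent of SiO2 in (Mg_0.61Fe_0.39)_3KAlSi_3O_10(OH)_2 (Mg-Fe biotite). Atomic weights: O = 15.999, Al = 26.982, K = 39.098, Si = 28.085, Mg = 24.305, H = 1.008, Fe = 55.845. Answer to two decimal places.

Molar mass of (Mg_0.61Fe_0.39)_3KAlSi_3O_10(OH)_2 = 1.83×24.305 + 1.17×55.845 + 1×39.098 + 1×26.982 + 3×28.085 + 12×15.999 + 2×1.008 = 454.156 g/mol.
Each formula unit contains 3 Si, equivalent to 3/1 = 3.0000 mol SiO2.
M(SiO2) = 1×28.085 + 2×15.999 = 60.083 g/mol.
Mass of SiO2 per formula unit = 3.0000 × 60.083 = 180.249 g.
SiO2 wt% = 180.249 / 454.156 × 100 = 39.69%.

39.69 wt%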